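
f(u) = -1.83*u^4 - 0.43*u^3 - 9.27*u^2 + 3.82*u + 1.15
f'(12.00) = -13053.38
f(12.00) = -39977.81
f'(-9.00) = 5402.47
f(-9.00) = -12477.26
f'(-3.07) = 260.38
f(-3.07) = -248.06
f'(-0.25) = 8.49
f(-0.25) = -0.38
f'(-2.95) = 235.21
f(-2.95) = -218.34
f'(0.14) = 1.18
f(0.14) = 1.50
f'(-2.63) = 176.82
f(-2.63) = -152.75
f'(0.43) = -4.97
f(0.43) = 0.98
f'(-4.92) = 935.59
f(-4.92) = -1263.11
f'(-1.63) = 62.31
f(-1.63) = -40.76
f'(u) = -7.32*u^3 - 1.29*u^2 - 18.54*u + 3.82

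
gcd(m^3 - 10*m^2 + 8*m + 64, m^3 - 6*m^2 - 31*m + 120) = m - 8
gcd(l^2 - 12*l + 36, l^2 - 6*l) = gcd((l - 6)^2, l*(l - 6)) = l - 6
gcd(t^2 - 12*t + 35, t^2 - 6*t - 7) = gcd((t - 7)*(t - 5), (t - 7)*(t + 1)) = t - 7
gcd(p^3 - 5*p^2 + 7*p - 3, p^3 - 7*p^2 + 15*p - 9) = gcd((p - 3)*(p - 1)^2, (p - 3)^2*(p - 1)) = p^2 - 4*p + 3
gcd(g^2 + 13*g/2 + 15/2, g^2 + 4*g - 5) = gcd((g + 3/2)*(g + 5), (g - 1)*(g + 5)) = g + 5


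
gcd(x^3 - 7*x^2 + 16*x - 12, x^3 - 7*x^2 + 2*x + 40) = 1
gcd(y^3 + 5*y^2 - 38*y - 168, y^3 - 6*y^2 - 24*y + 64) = y + 4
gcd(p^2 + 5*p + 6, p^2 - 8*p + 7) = 1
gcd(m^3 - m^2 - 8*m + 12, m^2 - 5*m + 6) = m - 2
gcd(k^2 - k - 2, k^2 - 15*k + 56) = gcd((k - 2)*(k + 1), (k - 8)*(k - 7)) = 1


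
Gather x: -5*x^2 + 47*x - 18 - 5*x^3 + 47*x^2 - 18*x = -5*x^3 + 42*x^2 + 29*x - 18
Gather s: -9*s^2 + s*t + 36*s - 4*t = -9*s^2 + s*(t + 36) - 4*t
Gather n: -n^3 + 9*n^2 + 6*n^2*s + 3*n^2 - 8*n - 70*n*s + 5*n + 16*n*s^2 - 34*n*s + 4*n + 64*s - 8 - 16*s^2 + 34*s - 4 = -n^3 + n^2*(6*s + 12) + n*(16*s^2 - 104*s + 1) - 16*s^2 + 98*s - 12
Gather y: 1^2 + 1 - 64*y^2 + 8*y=-64*y^2 + 8*y + 2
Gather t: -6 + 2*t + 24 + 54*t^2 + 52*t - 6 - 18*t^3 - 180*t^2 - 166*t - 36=-18*t^3 - 126*t^2 - 112*t - 24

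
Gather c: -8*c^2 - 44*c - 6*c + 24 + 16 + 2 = -8*c^2 - 50*c + 42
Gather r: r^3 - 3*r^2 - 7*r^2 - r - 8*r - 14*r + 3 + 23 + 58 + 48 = r^3 - 10*r^2 - 23*r + 132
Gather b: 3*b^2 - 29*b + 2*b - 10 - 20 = 3*b^2 - 27*b - 30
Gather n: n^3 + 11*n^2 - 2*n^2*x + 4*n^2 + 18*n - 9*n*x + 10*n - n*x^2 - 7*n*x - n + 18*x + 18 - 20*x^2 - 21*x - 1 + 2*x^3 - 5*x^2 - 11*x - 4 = n^3 + n^2*(15 - 2*x) + n*(-x^2 - 16*x + 27) + 2*x^3 - 25*x^2 - 14*x + 13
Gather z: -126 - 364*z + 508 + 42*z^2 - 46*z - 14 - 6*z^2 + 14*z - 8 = 36*z^2 - 396*z + 360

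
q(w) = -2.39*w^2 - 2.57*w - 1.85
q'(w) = -4.78*w - 2.57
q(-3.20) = -18.10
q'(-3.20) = 12.73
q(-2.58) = -11.13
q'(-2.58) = 9.76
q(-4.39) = -36.63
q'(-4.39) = 18.41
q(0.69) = -4.76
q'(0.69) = -5.87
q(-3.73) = -25.52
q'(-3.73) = 15.26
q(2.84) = -28.43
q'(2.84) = -16.15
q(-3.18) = -17.85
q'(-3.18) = 12.63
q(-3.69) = -24.91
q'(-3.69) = 15.07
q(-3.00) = -15.65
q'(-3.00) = 11.77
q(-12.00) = -315.17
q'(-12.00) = 54.79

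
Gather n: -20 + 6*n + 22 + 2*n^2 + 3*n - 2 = 2*n^2 + 9*n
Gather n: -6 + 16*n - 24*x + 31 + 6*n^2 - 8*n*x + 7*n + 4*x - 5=6*n^2 + n*(23 - 8*x) - 20*x + 20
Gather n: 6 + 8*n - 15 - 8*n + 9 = 0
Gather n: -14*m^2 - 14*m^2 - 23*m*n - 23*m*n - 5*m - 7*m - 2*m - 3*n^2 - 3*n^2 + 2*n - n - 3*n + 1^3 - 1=-28*m^2 - 14*m - 6*n^2 + n*(-46*m - 2)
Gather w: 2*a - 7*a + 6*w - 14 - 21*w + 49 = -5*a - 15*w + 35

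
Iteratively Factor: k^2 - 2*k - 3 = (k - 3)*(k + 1)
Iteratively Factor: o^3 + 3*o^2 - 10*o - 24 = (o + 2)*(o^2 + o - 12) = (o + 2)*(o + 4)*(o - 3)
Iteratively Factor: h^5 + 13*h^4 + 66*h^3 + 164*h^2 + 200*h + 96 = (h + 2)*(h^4 + 11*h^3 + 44*h^2 + 76*h + 48) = (h + 2)^2*(h^3 + 9*h^2 + 26*h + 24) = (h + 2)^2*(h + 4)*(h^2 + 5*h + 6) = (h + 2)^3*(h + 4)*(h + 3)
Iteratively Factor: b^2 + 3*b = (b)*(b + 3)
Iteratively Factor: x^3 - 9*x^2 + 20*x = (x)*(x^2 - 9*x + 20) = x*(x - 5)*(x - 4)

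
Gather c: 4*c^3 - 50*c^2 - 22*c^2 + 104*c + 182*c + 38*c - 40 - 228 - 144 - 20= 4*c^3 - 72*c^2 + 324*c - 432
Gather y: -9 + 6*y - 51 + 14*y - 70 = 20*y - 130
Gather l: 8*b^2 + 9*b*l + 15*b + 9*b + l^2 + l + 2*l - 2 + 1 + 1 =8*b^2 + 24*b + l^2 + l*(9*b + 3)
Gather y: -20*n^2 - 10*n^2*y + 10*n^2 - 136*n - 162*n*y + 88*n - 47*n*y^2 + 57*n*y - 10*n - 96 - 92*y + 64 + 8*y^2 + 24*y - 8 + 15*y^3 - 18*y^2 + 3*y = -10*n^2 - 58*n + 15*y^3 + y^2*(-47*n - 10) + y*(-10*n^2 - 105*n - 65) - 40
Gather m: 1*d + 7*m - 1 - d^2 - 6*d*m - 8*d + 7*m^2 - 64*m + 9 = -d^2 - 7*d + 7*m^2 + m*(-6*d - 57) + 8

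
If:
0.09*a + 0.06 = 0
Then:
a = -0.67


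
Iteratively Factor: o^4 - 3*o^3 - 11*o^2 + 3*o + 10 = (o - 1)*(o^3 - 2*o^2 - 13*o - 10) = (o - 1)*(o + 1)*(o^2 - 3*o - 10) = (o - 5)*(o - 1)*(o + 1)*(o + 2)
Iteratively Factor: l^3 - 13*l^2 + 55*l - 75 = (l - 5)*(l^2 - 8*l + 15) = (l - 5)*(l - 3)*(l - 5)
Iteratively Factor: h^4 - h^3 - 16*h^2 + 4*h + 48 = (h - 2)*(h^3 + h^2 - 14*h - 24) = (h - 2)*(h + 3)*(h^2 - 2*h - 8) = (h - 2)*(h + 2)*(h + 3)*(h - 4)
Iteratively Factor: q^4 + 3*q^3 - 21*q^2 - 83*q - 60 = (q + 3)*(q^3 - 21*q - 20) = (q + 3)*(q + 4)*(q^2 - 4*q - 5) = (q - 5)*(q + 3)*(q + 4)*(q + 1)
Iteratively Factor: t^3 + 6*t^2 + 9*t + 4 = (t + 1)*(t^2 + 5*t + 4) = (t + 1)^2*(t + 4)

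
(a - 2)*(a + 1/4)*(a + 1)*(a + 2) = a^4 + 5*a^3/4 - 15*a^2/4 - 5*a - 1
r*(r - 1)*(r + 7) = r^3 + 6*r^2 - 7*r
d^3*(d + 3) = d^4 + 3*d^3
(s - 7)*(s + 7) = s^2 - 49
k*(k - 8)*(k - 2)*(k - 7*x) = k^4 - 7*k^3*x - 10*k^3 + 70*k^2*x + 16*k^2 - 112*k*x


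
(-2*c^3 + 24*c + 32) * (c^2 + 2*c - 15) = -2*c^5 - 4*c^4 + 54*c^3 + 80*c^2 - 296*c - 480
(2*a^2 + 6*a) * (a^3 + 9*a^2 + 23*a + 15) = 2*a^5 + 24*a^4 + 100*a^3 + 168*a^2 + 90*a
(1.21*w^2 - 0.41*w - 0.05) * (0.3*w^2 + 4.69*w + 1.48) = 0.363*w^4 + 5.5519*w^3 - 0.1471*w^2 - 0.8413*w - 0.074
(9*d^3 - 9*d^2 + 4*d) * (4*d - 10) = 36*d^4 - 126*d^3 + 106*d^2 - 40*d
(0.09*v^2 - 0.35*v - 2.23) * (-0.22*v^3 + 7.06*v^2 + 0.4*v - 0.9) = -0.0198*v^5 + 0.7124*v^4 - 1.9444*v^3 - 15.9648*v^2 - 0.577*v + 2.007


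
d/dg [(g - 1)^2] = 2*g - 2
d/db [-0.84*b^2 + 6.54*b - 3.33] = 6.54 - 1.68*b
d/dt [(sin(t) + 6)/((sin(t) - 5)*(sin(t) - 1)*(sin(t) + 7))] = (-2*sin(t)^3 - 19*sin(t)^2 - 12*sin(t) + 257)*cos(t)/((sin(t) - 5)^2*(sin(t) - 1)^2*(sin(t) + 7)^2)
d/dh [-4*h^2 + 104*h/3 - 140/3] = 104/3 - 8*h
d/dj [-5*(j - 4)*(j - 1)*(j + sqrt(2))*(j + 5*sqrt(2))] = -20*j^3 - 90*sqrt(2)*j^2 + 75*j^2 - 140*j + 300*sqrt(2)*j - 120*sqrt(2) + 250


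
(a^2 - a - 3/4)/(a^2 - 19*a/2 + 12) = (a + 1/2)/(a - 8)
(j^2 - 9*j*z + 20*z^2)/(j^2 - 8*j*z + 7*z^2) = (j^2 - 9*j*z + 20*z^2)/(j^2 - 8*j*z + 7*z^2)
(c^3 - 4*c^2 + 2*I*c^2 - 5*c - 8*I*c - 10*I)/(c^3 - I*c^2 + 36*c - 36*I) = (c^3 + 2*c^2*(-2 + I) - c*(5 + 8*I) - 10*I)/(c^3 - I*c^2 + 36*c - 36*I)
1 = 1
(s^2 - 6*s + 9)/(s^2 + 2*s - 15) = (s - 3)/(s + 5)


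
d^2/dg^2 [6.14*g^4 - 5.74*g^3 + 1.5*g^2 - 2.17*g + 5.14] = 73.68*g^2 - 34.44*g + 3.0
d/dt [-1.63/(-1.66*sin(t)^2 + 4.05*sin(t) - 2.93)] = (6.6015 - 5.4116*sin(t))*cos(t)/(1.66*sin(t)^2 - 4.05*sin(t) + 2.93)^2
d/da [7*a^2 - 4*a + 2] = 14*a - 4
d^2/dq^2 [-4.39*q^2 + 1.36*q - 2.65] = -8.78000000000000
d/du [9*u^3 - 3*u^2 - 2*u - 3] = 27*u^2 - 6*u - 2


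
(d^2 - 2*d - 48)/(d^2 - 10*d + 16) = (d + 6)/(d - 2)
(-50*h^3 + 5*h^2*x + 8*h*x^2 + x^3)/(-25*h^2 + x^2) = (-10*h^2 + 3*h*x + x^2)/(-5*h + x)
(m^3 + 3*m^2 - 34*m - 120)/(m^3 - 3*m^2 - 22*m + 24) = (m + 5)/(m - 1)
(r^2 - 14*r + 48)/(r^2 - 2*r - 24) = (r - 8)/(r + 4)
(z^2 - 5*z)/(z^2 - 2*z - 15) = z/(z + 3)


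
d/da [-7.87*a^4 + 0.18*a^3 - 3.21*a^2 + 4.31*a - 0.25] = -31.48*a^3 + 0.54*a^2 - 6.42*a + 4.31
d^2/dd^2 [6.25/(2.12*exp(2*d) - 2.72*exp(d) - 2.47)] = ((17.0 - 53.0*exp(d))*(-2.12*exp(2*d) + 2.72*exp(d) + 2.47) - 6.25*(4.24*exp(d) - 2.72)*(8.48*exp(d) - 5.44)*exp(d))*exp(d)/(-2.12*exp(2*d) + 2.72*exp(d) + 2.47)^3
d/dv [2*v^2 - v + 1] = 4*v - 1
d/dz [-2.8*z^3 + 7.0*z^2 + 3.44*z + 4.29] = -8.4*z^2 + 14.0*z + 3.44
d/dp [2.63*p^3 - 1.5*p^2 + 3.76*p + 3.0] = 7.89*p^2 - 3.0*p + 3.76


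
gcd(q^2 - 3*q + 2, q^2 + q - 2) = q - 1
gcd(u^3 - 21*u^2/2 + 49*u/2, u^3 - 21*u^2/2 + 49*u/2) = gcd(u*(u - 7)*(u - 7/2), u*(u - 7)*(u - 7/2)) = u^3 - 21*u^2/2 + 49*u/2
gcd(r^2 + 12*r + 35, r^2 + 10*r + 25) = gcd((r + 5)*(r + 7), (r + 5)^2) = r + 5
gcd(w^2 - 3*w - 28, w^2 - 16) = w + 4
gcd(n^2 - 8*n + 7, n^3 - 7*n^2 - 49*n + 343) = n - 7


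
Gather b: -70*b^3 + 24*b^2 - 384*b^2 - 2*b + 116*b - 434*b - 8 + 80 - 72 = -70*b^3 - 360*b^2 - 320*b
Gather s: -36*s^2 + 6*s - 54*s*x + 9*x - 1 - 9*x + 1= -36*s^2 + s*(6 - 54*x)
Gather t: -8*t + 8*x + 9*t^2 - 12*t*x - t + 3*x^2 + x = 9*t^2 + t*(-12*x - 9) + 3*x^2 + 9*x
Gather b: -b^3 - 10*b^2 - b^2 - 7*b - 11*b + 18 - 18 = -b^3 - 11*b^2 - 18*b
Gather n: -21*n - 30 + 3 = -21*n - 27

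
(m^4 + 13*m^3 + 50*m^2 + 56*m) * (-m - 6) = -m^5 - 19*m^4 - 128*m^3 - 356*m^2 - 336*m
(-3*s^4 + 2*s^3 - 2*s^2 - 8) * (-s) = 3*s^5 - 2*s^4 + 2*s^3 + 8*s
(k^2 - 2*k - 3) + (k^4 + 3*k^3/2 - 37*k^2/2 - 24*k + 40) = k^4 + 3*k^3/2 - 35*k^2/2 - 26*k + 37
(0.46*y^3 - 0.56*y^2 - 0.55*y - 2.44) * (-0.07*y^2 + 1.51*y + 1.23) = -0.0322*y^5 + 0.7338*y^4 - 0.2413*y^3 - 1.3485*y^2 - 4.3609*y - 3.0012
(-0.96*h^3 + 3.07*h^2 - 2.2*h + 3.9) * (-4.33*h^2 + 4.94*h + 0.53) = 4.1568*h^5 - 18.0355*h^4 + 24.183*h^3 - 26.1279*h^2 + 18.1*h + 2.067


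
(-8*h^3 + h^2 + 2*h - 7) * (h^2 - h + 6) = -8*h^5 + 9*h^4 - 47*h^3 - 3*h^2 + 19*h - 42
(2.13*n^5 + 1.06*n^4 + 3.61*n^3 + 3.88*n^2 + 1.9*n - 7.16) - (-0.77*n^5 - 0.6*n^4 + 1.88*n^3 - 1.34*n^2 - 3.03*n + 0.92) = 2.9*n^5 + 1.66*n^4 + 1.73*n^3 + 5.22*n^2 + 4.93*n - 8.08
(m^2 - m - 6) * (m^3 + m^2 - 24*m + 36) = m^5 - 31*m^3 + 54*m^2 + 108*m - 216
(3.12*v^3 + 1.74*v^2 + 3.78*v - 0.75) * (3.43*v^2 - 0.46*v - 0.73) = 10.7016*v^5 + 4.533*v^4 + 9.8874*v^3 - 5.5815*v^2 - 2.4144*v + 0.5475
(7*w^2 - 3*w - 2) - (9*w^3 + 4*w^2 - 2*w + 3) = -9*w^3 + 3*w^2 - w - 5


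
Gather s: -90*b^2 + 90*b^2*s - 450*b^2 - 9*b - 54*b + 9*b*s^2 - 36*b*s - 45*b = -540*b^2 + 9*b*s^2 - 108*b + s*(90*b^2 - 36*b)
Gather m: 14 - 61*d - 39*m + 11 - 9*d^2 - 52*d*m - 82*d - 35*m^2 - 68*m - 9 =-9*d^2 - 143*d - 35*m^2 + m*(-52*d - 107) + 16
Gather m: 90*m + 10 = 90*m + 10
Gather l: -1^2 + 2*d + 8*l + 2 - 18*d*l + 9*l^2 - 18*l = 2*d + 9*l^2 + l*(-18*d - 10) + 1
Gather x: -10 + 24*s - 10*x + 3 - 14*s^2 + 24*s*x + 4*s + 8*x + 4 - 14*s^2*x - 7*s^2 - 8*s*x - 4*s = -21*s^2 + 24*s + x*(-14*s^2 + 16*s - 2) - 3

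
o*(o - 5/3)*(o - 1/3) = o^3 - 2*o^2 + 5*o/9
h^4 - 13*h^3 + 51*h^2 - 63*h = h*(h - 7)*(h - 3)^2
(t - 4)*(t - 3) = t^2 - 7*t + 12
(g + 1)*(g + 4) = g^2 + 5*g + 4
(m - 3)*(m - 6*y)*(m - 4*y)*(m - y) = m^4 - 11*m^3*y - 3*m^3 + 34*m^2*y^2 + 33*m^2*y - 24*m*y^3 - 102*m*y^2 + 72*y^3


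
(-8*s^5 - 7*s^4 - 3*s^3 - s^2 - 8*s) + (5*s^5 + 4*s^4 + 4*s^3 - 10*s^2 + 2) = -3*s^5 - 3*s^4 + s^3 - 11*s^2 - 8*s + 2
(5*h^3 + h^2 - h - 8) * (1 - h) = -5*h^4 + 4*h^3 + 2*h^2 + 7*h - 8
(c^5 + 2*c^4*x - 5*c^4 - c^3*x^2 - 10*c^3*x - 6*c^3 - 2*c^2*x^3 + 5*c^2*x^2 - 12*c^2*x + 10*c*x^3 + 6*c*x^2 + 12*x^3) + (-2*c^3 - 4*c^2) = c^5 + 2*c^4*x - 5*c^4 - c^3*x^2 - 10*c^3*x - 8*c^3 - 2*c^2*x^3 + 5*c^2*x^2 - 12*c^2*x - 4*c^2 + 10*c*x^3 + 6*c*x^2 + 12*x^3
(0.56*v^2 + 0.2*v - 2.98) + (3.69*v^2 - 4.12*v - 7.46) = 4.25*v^2 - 3.92*v - 10.44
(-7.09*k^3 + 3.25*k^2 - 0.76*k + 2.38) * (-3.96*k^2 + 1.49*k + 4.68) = 28.0764*k^5 - 23.4341*k^4 - 25.3291*k^3 + 4.6528*k^2 - 0.0106000000000002*k + 11.1384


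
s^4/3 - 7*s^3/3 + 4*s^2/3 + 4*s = s*(s/3 + 1/3)*(s - 6)*(s - 2)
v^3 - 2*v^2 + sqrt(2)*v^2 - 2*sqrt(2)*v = v*(v - 2)*(v + sqrt(2))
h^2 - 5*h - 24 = (h - 8)*(h + 3)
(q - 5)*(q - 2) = q^2 - 7*q + 10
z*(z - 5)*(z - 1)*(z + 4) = z^4 - 2*z^3 - 19*z^2 + 20*z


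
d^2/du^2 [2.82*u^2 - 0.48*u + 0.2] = 5.64000000000000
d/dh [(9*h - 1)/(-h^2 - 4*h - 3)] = (9*h^2 - 2*h - 31)/(h^4 + 8*h^3 + 22*h^2 + 24*h + 9)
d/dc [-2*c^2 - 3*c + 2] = -4*c - 3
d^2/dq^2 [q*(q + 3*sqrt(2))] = 2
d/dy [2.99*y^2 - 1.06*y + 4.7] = 5.98*y - 1.06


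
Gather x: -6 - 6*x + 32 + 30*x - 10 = 24*x + 16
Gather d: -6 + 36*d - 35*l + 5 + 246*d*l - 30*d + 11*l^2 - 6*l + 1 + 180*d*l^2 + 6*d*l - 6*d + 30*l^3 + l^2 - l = d*(180*l^2 + 252*l) + 30*l^3 + 12*l^2 - 42*l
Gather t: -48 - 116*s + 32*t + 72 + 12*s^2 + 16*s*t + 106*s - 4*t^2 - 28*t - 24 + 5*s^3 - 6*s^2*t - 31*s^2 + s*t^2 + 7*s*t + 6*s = 5*s^3 - 19*s^2 - 4*s + t^2*(s - 4) + t*(-6*s^2 + 23*s + 4)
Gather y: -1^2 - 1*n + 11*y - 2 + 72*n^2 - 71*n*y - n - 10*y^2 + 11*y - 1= 72*n^2 - 2*n - 10*y^2 + y*(22 - 71*n) - 4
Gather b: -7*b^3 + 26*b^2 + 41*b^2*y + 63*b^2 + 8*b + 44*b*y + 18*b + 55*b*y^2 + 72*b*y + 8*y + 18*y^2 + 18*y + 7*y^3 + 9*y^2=-7*b^3 + b^2*(41*y + 89) + b*(55*y^2 + 116*y + 26) + 7*y^3 + 27*y^2 + 26*y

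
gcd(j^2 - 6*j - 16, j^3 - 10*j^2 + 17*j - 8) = j - 8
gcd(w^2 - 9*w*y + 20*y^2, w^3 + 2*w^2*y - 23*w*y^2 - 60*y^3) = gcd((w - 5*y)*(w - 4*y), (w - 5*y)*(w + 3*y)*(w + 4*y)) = -w + 5*y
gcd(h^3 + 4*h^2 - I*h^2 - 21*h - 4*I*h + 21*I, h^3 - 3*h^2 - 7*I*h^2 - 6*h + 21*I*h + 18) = h^2 + h*(-3 - I) + 3*I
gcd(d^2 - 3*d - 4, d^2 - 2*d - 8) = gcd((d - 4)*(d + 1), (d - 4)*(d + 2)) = d - 4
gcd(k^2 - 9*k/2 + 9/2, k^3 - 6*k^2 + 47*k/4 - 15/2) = k - 3/2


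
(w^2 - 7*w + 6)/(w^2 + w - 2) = (w - 6)/(w + 2)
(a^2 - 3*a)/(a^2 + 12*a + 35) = a*(a - 3)/(a^2 + 12*a + 35)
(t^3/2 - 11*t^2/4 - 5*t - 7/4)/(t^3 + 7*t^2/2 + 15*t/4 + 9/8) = 2*(t^2 - 6*t - 7)/(4*t^2 + 12*t + 9)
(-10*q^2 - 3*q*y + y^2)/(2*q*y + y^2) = (-5*q + y)/y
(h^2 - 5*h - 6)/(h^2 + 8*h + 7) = (h - 6)/(h + 7)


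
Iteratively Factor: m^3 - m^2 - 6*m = (m + 2)*(m^2 - 3*m) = m*(m + 2)*(m - 3)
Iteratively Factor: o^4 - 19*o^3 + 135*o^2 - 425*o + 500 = (o - 5)*(o^3 - 14*o^2 + 65*o - 100) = (o - 5)^2*(o^2 - 9*o + 20) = (o - 5)^3*(o - 4)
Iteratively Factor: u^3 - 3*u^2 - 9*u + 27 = (u + 3)*(u^2 - 6*u + 9) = (u - 3)*(u + 3)*(u - 3)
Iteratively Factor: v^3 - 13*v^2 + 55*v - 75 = (v - 5)*(v^2 - 8*v + 15) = (v - 5)*(v - 3)*(v - 5)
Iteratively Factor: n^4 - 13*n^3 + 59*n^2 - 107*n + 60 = (n - 4)*(n^3 - 9*n^2 + 23*n - 15) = (n - 4)*(n - 1)*(n^2 - 8*n + 15) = (n - 4)*(n - 3)*(n - 1)*(n - 5)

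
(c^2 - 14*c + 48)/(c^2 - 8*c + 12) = (c - 8)/(c - 2)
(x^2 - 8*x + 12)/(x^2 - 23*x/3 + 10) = 3*(x - 2)/(3*x - 5)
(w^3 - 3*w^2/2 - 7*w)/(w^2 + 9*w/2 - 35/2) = w*(2*w^2 - 3*w - 14)/(2*w^2 + 9*w - 35)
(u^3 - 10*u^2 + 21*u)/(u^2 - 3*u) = u - 7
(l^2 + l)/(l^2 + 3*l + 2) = l/(l + 2)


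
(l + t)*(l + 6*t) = l^2 + 7*l*t + 6*t^2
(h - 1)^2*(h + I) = h^3 - 2*h^2 + I*h^2 + h - 2*I*h + I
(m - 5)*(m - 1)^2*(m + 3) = m^4 - 4*m^3 - 10*m^2 + 28*m - 15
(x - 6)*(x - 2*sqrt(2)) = x^2 - 6*x - 2*sqrt(2)*x + 12*sqrt(2)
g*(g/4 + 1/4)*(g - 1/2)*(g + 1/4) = g^4/4 + 3*g^3/16 - 3*g^2/32 - g/32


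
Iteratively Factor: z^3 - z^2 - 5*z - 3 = (z - 3)*(z^2 + 2*z + 1) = (z - 3)*(z + 1)*(z + 1)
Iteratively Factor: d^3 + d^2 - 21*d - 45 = (d + 3)*(d^2 - 2*d - 15) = (d + 3)^2*(d - 5)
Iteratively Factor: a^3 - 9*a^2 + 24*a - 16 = (a - 4)*(a^2 - 5*a + 4) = (a - 4)^2*(a - 1)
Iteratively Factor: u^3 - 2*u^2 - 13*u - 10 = (u + 1)*(u^2 - 3*u - 10) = (u + 1)*(u + 2)*(u - 5)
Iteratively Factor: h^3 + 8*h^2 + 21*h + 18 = (h + 3)*(h^2 + 5*h + 6) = (h + 3)^2*(h + 2)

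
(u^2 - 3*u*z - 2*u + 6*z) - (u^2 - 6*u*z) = 3*u*z - 2*u + 6*z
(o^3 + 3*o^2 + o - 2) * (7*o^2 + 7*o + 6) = 7*o^5 + 28*o^4 + 34*o^3 + 11*o^2 - 8*o - 12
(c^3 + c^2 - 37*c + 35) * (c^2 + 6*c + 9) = c^5 + 7*c^4 - 22*c^3 - 178*c^2 - 123*c + 315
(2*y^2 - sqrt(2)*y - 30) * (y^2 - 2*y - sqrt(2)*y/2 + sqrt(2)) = 2*y^4 - 4*y^3 - 2*sqrt(2)*y^3 - 29*y^2 + 4*sqrt(2)*y^2 + 15*sqrt(2)*y + 58*y - 30*sqrt(2)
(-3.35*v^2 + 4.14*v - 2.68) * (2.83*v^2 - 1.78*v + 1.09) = -9.4805*v^4 + 17.6792*v^3 - 18.6051*v^2 + 9.283*v - 2.9212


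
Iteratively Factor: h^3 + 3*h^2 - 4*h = (h - 1)*(h^2 + 4*h) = (h - 1)*(h + 4)*(h)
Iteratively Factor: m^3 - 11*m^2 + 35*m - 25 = (m - 5)*(m^2 - 6*m + 5) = (m - 5)^2*(m - 1)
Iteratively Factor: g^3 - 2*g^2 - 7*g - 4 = (g + 1)*(g^2 - 3*g - 4) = (g - 4)*(g + 1)*(g + 1)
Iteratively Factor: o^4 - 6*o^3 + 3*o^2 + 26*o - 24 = (o + 2)*(o^3 - 8*o^2 + 19*o - 12) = (o - 3)*(o + 2)*(o^2 - 5*o + 4) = (o - 4)*(o - 3)*(o + 2)*(o - 1)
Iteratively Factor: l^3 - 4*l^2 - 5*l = (l + 1)*(l^2 - 5*l) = (l - 5)*(l + 1)*(l)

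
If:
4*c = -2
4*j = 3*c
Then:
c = -1/2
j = -3/8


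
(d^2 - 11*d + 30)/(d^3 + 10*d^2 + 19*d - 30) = (d^2 - 11*d + 30)/(d^3 + 10*d^2 + 19*d - 30)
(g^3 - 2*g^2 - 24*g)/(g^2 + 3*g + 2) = g*(g^2 - 2*g - 24)/(g^2 + 3*g + 2)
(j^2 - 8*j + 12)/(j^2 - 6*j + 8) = (j - 6)/(j - 4)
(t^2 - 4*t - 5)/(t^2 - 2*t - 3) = (t - 5)/(t - 3)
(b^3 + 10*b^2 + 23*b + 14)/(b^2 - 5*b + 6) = (b^3 + 10*b^2 + 23*b + 14)/(b^2 - 5*b + 6)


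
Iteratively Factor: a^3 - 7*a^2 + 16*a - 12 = (a - 2)*(a^2 - 5*a + 6) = (a - 3)*(a - 2)*(a - 2)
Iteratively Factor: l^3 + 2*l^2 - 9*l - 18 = (l + 2)*(l^2 - 9) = (l + 2)*(l + 3)*(l - 3)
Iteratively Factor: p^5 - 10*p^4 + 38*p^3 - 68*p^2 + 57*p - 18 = (p - 3)*(p^4 - 7*p^3 + 17*p^2 - 17*p + 6) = (p - 3)*(p - 2)*(p^3 - 5*p^2 + 7*p - 3) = (p - 3)*(p - 2)*(p - 1)*(p^2 - 4*p + 3) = (p - 3)^2*(p - 2)*(p - 1)*(p - 1)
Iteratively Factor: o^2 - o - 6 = (o - 3)*(o + 2)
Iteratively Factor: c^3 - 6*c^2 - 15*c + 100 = (c - 5)*(c^2 - c - 20) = (c - 5)*(c + 4)*(c - 5)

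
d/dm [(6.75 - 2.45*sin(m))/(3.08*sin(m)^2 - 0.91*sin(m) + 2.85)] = (7.546*sin(m)^2 - 41.58*sin(m) - 0.840000000000001)*cos(m)/(9.4864*sin(m)^4 - 5.6056*sin(m)^3 + 18.3841*sin(m)^2 - 5.187*sin(m) + 8.1225)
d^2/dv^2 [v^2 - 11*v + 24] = 2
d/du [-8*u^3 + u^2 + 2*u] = -24*u^2 + 2*u + 2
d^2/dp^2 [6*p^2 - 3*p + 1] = 12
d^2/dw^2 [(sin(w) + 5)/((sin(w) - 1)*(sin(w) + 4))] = -(sin(w)^4 + 18*sin(w)^3 + 85*sin(w)^2 + 192*sin(w) + 154)/((sin(w) - 1)^2*(sin(w) + 4)^3)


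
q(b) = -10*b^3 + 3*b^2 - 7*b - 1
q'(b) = -30*b^2 + 6*b - 7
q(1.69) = -52.53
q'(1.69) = -82.54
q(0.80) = -9.80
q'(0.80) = -21.40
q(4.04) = -639.71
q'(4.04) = -472.41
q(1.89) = -71.03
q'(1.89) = -102.82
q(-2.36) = 163.67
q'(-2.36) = -188.25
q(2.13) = -98.94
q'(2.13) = -130.33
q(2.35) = -130.66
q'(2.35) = -158.58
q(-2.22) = 138.74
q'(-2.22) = -168.17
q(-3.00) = 317.00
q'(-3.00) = -295.00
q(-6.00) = 2309.00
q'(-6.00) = -1123.00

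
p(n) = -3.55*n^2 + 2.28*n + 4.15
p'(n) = 2.28 - 7.1*n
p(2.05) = -6.09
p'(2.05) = -12.28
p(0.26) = 4.50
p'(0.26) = 0.43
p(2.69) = -15.40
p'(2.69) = -16.82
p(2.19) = -7.88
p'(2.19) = -13.27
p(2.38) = -10.53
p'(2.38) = -14.62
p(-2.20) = -18.05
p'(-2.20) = 17.90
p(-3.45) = -45.97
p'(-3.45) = 26.78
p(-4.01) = -62.08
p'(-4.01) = 30.75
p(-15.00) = -828.80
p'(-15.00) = 108.78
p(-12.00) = -534.41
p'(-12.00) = 87.48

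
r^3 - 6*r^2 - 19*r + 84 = (r - 7)*(r - 3)*(r + 4)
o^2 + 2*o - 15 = (o - 3)*(o + 5)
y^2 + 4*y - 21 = (y - 3)*(y + 7)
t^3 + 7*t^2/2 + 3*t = t*(t + 3/2)*(t + 2)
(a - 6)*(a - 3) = a^2 - 9*a + 18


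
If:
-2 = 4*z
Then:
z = -1/2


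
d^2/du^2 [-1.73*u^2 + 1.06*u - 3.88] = -3.46000000000000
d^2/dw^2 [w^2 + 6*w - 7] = 2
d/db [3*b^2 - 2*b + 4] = 6*b - 2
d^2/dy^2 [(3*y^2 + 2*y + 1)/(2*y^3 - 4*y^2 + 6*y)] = (3*y^6 + 6*y^5 - 33*y^4 + 4*y^3 + 21*y^2 - 18*y + 9)/(y^3*(y^6 - 6*y^5 + 21*y^4 - 44*y^3 + 63*y^2 - 54*y + 27))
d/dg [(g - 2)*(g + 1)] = 2*g - 1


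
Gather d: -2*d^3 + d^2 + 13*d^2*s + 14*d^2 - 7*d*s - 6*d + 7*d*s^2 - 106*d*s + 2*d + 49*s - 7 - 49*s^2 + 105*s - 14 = -2*d^3 + d^2*(13*s + 15) + d*(7*s^2 - 113*s - 4) - 49*s^2 + 154*s - 21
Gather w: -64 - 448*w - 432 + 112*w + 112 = -336*w - 384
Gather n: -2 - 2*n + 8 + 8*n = 6*n + 6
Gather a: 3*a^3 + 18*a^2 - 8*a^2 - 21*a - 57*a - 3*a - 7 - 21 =3*a^3 + 10*a^2 - 81*a - 28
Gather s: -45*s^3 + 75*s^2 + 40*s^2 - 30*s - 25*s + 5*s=-45*s^3 + 115*s^2 - 50*s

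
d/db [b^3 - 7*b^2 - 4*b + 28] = 3*b^2 - 14*b - 4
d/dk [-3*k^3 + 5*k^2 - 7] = k*(10 - 9*k)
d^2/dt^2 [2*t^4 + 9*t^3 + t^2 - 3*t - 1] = 24*t^2 + 54*t + 2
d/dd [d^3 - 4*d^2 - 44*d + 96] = 3*d^2 - 8*d - 44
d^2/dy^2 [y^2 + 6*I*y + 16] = 2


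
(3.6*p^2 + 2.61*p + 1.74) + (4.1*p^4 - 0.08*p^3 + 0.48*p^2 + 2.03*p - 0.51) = 4.1*p^4 - 0.08*p^3 + 4.08*p^2 + 4.64*p + 1.23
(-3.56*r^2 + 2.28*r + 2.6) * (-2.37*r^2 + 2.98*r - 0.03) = 8.4372*r^4 - 16.0124*r^3 + 0.739199999999999*r^2 + 7.6796*r - 0.078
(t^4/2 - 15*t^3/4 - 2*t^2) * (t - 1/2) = t^5/2 - 4*t^4 - t^3/8 + t^2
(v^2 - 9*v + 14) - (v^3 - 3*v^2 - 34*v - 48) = -v^3 + 4*v^2 + 25*v + 62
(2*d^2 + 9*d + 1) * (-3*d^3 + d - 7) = -6*d^5 - 27*d^4 - d^3 - 5*d^2 - 62*d - 7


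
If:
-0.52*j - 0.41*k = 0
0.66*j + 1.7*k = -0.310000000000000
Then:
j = 0.21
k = -0.26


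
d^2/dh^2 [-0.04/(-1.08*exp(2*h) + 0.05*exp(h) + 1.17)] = ((0.002 - 0.1728*exp(h))*(-1.08*exp(2*h) + 0.05*exp(h) + 1.17) - 0.04*(2.16*exp(h) - 0.05)*(4.32*exp(h) - 0.1)*exp(h))*exp(h)/(-1.08*exp(2*h) + 0.05*exp(h) + 1.17)^3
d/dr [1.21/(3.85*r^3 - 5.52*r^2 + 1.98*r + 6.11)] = (-13.9755*r^2 + 13.3584*r - 2.3958)/(3.85*r^3 - 5.52*r^2 + 1.98*r + 6.11)^2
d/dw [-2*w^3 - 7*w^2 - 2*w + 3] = -6*w^2 - 14*w - 2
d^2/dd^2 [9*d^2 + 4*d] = 18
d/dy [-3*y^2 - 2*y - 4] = -6*y - 2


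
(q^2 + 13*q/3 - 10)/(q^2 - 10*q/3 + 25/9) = 3*(q + 6)/(3*q - 5)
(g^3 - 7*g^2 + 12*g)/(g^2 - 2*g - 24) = g*(-g^2 + 7*g - 12)/(-g^2 + 2*g + 24)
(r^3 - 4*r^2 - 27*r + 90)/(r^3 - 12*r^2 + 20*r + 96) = (r^2 + 2*r - 15)/(r^2 - 6*r - 16)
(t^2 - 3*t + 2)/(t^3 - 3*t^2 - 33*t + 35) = (t - 2)/(t^2 - 2*t - 35)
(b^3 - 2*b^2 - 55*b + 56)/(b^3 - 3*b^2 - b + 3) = (b^2 - b - 56)/(b^2 - 2*b - 3)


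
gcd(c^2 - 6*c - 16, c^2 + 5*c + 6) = c + 2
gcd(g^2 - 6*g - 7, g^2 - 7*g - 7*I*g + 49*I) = g - 7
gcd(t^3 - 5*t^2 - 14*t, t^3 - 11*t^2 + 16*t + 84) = t^2 - 5*t - 14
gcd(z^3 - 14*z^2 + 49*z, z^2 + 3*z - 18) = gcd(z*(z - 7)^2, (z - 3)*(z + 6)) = 1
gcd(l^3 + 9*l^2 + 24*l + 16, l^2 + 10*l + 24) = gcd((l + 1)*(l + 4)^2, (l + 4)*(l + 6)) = l + 4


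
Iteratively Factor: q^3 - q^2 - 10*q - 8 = (q + 2)*(q^2 - 3*q - 4) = (q + 1)*(q + 2)*(q - 4)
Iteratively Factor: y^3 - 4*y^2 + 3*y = (y)*(y^2 - 4*y + 3) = y*(y - 3)*(y - 1)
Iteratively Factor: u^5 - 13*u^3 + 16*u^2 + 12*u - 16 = (u - 2)*(u^4 + 2*u^3 - 9*u^2 - 2*u + 8) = (u - 2)^2*(u^3 + 4*u^2 - u - 4) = (u - 2)^2*(u - 1)*(u^2 + 5*u + 4) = (u - 2)^2*(u - 1)*(u + 1)*(u + 4)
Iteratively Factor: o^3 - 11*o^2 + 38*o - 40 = (o - 4)*(o^2 - 7*o + 10) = (o - 5)*(o - 4)*(o - 2)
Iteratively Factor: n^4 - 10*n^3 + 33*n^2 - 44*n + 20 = (n - 2)*(n^3 - 8*n^2 + 17*n - 10) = (n - 2)*(n - 1)*(n^2 - 7*n + 10) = (n - 5)*(n - 2)*(n - 1)*(n - 2)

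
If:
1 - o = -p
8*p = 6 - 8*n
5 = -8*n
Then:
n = -5/8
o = 19/8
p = 11/8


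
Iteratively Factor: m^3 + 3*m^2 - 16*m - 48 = (m + 4)*(m^2 - m - 12) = (m + 3)*(m + 4)*(m - 4)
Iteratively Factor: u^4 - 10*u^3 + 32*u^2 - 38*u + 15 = (u - 3)*(u^3 - 7*u^2 + 11*u - 5) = (u - 5)*(u - 3)*(u^2 - 2*u + 1) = (u - 5)*(u - 3)*(u - 1)*(u - 1)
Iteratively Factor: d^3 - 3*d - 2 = (d - 2)*(d^2 + 2*d + 1) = (d - 2)*(d + 1)*(d + 1)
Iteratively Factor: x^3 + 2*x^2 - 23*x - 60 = (x + 4)*(x^2 - 2*x - 15) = (x - 5)*(x + 4)*(x + 3)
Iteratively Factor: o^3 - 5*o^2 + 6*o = (o - 3)*(o^2 - 2*o) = (o - 3)*(o - 2)*(o)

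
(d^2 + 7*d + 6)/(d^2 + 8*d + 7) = (d + 6)/(d + 7)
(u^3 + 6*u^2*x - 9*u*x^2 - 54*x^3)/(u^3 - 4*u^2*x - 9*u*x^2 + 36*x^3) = (-u - 6*x)/(-u + 4*x)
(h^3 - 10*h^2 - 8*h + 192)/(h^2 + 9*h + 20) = (h^2 - 14*h + 48)/(h + 5)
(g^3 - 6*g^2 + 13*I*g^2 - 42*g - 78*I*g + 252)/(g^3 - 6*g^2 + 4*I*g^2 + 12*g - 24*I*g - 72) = (g + 7*I)/(g - 2*I)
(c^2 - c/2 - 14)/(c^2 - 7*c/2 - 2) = (2*c + 7)/(2*c + 1)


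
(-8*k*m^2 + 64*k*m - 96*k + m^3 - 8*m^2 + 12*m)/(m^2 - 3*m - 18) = (-8*k*m + 16*k + m^2 - 2*m)/(m + 3)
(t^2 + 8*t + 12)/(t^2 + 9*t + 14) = (t + 6)/(t + 7)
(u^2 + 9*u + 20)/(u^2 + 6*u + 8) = (u + 5)/(u + 2)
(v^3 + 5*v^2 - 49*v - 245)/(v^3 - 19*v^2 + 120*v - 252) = (v^2 + 12*v + 35)/(v^2 - 12*v + 36)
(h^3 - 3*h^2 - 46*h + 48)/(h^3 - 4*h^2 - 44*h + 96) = (h - 1)/(h - 2)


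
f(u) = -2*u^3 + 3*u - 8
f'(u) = 3 - 6*u^2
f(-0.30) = -8.85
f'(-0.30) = 2.46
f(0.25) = -7.28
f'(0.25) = 2.62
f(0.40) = -6.93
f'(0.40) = 2.04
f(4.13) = -136.50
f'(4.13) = -99.34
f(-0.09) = -8.27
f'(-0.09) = 2.95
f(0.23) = -7.33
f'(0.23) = 2.68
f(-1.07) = -8.76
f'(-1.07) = -3.87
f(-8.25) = 1090.28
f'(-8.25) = -405.38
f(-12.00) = 3412.00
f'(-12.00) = -861.00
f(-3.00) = 37.00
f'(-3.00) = -51.00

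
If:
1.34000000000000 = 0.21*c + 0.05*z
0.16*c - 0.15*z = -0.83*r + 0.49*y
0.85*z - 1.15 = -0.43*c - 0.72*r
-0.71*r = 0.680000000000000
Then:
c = 6.67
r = -0.96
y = 0.93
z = -1.21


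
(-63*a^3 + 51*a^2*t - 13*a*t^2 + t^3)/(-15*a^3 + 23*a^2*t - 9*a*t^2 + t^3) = (21*a^2 - 10*a*t + t^2)/(5*a^2 - 6*a*t + t^2)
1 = 1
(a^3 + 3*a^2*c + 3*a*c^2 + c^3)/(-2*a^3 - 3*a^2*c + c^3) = (-a - c)/(2*a - c)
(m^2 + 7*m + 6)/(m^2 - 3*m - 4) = (m + 6)/(m - 4)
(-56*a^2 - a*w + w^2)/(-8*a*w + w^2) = (7*a + w)/w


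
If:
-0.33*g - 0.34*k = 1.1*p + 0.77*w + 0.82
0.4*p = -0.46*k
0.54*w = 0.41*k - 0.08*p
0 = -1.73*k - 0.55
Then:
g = -2.69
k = -0.32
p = 0.37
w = -0.30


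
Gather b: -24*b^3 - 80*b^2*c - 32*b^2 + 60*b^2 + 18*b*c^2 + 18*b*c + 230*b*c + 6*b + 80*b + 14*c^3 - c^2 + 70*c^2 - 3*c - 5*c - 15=-24*b^3 + b^2*(28 - 80*c) + b*(18*c^2 + 248*c + 86) + 14*c^3 + 69*c^2 - 8*c - 15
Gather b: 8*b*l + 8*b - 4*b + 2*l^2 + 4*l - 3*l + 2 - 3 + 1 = b*(8*l + 4) + 2*l^2 + l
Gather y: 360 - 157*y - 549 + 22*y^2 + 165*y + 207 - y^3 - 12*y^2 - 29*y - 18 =-y^3 + 10*y^2 - 21*y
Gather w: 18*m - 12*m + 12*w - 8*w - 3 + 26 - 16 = 6*m + 4*w + 7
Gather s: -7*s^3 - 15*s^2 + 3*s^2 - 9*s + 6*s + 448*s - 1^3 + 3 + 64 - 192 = -7*s^3 - 12*s^2 + 445*s - 126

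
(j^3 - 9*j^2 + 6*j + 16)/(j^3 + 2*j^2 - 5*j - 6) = (j - 8)/(j + 3)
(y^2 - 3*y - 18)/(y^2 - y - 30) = (y + 3)/(y + 5)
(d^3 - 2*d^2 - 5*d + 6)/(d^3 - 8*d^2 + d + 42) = (d - 1)/(d - 7)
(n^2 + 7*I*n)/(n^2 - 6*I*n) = (n + 7*I)/(n - 6*I)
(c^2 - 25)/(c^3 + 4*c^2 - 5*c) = (c - 5)/(c*(c - 1))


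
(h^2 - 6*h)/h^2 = (h - 6)/h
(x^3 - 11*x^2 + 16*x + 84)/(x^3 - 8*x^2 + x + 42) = (x - 6)/(x - 3)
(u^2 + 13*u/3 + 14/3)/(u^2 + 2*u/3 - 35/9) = 3*(u + 2)/(3*u - 5)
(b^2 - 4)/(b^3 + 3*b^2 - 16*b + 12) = (b + 2)/(b^2 + 5*b - 6)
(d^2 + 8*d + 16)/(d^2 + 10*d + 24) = (d + 4)/(d + 6)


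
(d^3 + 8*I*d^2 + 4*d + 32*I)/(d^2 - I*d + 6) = (d^2 + 6*I*d + 16)/(d - 3*I)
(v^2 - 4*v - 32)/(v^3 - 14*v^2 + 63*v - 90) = (v^2 - 4*v - 32)/(v^3 - 14*v^2 + 63*v - 90)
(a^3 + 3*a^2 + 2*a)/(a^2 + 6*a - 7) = a*(a^2 + 3*a + 2)/(a^2 + 6*a - 7)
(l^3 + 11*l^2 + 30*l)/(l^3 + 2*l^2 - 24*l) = (l + 5)/(l - 4)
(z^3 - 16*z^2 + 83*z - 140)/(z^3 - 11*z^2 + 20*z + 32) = (z^2 - 12*z + 35)/(z^2 - 7*z - 8)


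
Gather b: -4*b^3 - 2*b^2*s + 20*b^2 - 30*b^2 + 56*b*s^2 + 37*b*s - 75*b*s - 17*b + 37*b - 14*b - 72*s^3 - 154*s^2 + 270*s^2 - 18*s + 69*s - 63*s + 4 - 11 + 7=-4*b^3 + b^2*(-2*s - 10) + b*(56*s^2 - 38*s + 6) - 72*s^3 + 116*s^2 - 12*s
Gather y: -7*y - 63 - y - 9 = -8*y - 72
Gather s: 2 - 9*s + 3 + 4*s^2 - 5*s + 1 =4*s^2 - 14*s + 6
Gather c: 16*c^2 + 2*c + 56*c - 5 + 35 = 16*c^2 + 58*c + 30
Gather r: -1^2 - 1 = -2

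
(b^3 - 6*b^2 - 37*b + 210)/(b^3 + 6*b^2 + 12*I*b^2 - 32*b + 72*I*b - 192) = (b^2 - 12*b + 35)/(b^2 + 12*I*b - 32)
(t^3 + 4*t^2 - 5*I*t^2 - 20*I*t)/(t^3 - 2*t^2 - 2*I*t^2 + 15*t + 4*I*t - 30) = t*(t + 4)/(t^2 + t*(-2 + 3*I) - 6*I)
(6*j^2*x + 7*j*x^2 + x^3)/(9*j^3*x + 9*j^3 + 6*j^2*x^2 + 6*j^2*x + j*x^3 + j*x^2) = x*(6*j^2 + 7*j*x + x^2)/(j*(9*j^2*x + 9*j^2 + 6*j*x^2 + 6*j*x + x^3 + x^2))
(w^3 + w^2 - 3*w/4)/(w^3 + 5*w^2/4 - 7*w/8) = 2*(2*w + 3)/(4*w + 7)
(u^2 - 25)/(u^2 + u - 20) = (u - 5)/(u - 4)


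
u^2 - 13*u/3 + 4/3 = (u - 4)*(u - 1/3)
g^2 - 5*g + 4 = (g - 4)*(g - 1)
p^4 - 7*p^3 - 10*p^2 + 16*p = p*(p - 8)*(p - 1)*(p + 2)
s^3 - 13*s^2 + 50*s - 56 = (s - 7)*(s - 4)*(s - 2)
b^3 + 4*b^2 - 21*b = b*(b - 3)*(b + 7)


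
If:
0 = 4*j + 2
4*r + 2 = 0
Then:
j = -1/2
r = -1/2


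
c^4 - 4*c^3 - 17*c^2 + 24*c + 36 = (c - 6)*(c - 2)*(c + 1)*(c + 3)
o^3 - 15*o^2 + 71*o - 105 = (o - 7)*(o - 5)*(o - 3)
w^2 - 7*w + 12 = (w - 4)*(w - 3)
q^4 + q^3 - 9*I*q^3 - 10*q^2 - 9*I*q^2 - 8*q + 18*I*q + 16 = (q - 1)*(q + 2)*(q - 8*I)*(q - I)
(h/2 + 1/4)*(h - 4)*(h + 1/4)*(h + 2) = h^4/2 - 5*h^3/8 - 75*h^2/16 - 25*h/8 - 1/2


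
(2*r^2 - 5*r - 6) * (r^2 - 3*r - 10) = 2*r^4 - 11*r^3 - 11*r^2 + 68*r + 60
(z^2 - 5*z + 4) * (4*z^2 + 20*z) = 4*z^4 - 84*z^2 + 80*z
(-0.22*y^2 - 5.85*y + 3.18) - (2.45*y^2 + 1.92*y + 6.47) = -2.67*y^2 - 7.77*y - 3.29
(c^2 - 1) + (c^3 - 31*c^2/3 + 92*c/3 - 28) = c^3 - 28*c^2/3 + 92*c/3 - 29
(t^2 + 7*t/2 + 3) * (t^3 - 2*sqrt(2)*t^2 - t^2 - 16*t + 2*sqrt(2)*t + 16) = t^5 - 2*sqrt(2)*t^4 + 5*t^4/2 - 33*t^3/2 - 5*sqrt(2)*t^3 - 43*t^2 + sqrt(2)*t^2 + 8*t + 6*sqrt(2)*t + 48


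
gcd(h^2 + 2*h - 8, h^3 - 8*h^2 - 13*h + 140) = h + 4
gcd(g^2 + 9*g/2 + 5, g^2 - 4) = g + 2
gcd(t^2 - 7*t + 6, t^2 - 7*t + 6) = t^2 - 7*t + 6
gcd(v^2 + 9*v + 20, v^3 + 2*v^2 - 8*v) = v + 4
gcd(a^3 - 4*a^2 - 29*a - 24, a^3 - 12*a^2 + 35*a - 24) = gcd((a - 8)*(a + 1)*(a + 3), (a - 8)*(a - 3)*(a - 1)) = a - 8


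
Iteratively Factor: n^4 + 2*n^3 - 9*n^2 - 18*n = (n - 3)*(n^3 + 5*n^2 + 6*n) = (n - 3)*(n + 2)*(n^2 + 3*n) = n*(n - 3)*(n + 2)*(n + 3)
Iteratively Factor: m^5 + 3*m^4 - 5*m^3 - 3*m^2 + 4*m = (m + 4)*(m^4 - m^3 - m^2 + m) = (m - 1)*(m + 4)*(m^3 - m) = (m - 1)*(m + 1)*(m + 4)*(m^2 - m) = (m - 1)^2*(m + 1)*(m + 4)*(m)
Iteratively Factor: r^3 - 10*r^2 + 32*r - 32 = (r - 4)*(r^2 - 6*r + 8) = (r - 4)*(r - 2)*(r - 4)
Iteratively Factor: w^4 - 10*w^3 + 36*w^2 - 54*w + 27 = (w - 3)*(w^3 - 7*w^2 + 15*w - 9) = (w - 3)^2*(w^2 - 4*w + 3) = (w - 3)^3*(w - 1)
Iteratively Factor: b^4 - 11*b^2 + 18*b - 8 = (b - 2)*(b^3 + 2*b^2 - 7*b + 4) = (b - 2)*(b - 1)*(b^2 + 3*b - 4) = (b - 2)*(b - 1)^2*(b + 4)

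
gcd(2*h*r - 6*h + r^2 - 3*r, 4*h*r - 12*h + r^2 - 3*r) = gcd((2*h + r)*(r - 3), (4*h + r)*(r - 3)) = r - 3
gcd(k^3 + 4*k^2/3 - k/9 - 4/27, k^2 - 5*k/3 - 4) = k + 4/3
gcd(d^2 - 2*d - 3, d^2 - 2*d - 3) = d^2 - 2*d - 3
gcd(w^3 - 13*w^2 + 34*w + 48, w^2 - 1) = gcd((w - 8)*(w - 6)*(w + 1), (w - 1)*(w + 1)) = w + 1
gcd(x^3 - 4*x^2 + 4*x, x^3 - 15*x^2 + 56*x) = x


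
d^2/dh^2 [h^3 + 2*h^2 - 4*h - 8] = 6*h + 4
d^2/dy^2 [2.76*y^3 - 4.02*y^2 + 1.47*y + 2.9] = 16.56*y - 8.04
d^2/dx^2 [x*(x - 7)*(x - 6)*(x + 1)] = 12*x^2 - 72*x + 58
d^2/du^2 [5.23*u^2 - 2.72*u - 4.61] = 10.4600000000000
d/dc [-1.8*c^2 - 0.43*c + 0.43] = -3.6*c - 0.43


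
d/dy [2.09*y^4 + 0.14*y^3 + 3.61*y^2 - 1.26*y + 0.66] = 8.36*y^3 + 0.42*y^2 + 7.22*y - 1.26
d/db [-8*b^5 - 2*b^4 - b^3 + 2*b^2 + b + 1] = -40*b^4 - 8*b^3 - 3*b^2 + 4*b + 1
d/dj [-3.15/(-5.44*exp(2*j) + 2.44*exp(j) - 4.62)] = (7.686 - 34.272*exp(j))*exp(j)/(5.44*exp(2*j) - 2.44*exp(j) + 4.62)^2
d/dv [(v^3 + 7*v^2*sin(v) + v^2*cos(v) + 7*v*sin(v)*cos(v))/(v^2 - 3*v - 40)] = (-v*(2*v - 3)*(v^2 + 7*v*sin(v) + v*cos(v) + 7*sin(2*v)/2) + (-v^2 + 3*v + 40)*(v^2*sin(v) - 7*v^2*cos(v) - 3*v^2 - 14*v*sin(v) - 2*v*cos(v) - 7*v*cos(2*v) - 7*sin(2*v)/2))/(-v^2 + 3*v + 40)^2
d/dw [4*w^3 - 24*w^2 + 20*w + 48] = 12*w^2 - 48*w + 20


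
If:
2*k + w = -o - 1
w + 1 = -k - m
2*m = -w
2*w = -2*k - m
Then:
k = -3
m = -2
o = 1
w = 4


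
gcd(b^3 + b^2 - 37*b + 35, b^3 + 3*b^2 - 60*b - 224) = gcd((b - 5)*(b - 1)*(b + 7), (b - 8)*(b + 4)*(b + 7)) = b + 7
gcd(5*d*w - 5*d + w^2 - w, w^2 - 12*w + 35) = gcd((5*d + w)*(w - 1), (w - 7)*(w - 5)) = 1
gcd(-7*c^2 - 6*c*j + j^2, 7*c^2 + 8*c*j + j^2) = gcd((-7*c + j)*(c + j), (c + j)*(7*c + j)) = c + j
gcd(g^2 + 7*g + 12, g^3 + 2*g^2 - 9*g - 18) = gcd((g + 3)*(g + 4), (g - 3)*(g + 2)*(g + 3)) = g + 3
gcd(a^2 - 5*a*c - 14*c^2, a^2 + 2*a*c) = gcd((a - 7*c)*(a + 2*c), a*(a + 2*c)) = a + 2*c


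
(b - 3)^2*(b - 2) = b^3 - 8*b^2 + 21*b - 18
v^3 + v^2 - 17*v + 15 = (v - 3)*(v - 1)*(v + 5)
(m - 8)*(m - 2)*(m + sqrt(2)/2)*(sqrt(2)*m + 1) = sqrt(2)*m^4 - 10*sqrt(2)*m^3 + 2*m^3 - 20*m^2 + 33*sqrt(2)*m^2/2 - 5*sqrt(2)*m + 32*m + 8*sqrt(2)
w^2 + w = w*(w + 1)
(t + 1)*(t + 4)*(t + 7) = t^3 + 12*t^2 + 39*t + 28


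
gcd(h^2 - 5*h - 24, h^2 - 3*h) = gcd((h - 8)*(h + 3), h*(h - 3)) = 1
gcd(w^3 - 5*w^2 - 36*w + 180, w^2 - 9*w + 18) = w - 6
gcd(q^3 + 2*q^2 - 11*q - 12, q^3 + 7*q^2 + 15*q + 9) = q + 1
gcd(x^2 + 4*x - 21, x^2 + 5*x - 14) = x + 7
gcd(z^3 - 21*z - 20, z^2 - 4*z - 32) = z + 4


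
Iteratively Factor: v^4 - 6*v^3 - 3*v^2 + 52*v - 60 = (v - 5)*(v^3 - v^2 - 8*v + 12) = (v - 5)*(v + 3)*(v^2 - 4*v + 4) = (v - 5)*(v - 2)*(v + 3)*(v - 2)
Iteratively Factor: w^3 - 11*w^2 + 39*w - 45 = (w - 5)*(w^2 - 6*w + 9) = (w - 5)*(w - 3)*(w - 3)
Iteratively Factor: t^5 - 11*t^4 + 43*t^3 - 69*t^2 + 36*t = (t - 1)*(t^4 - 10*t^3 + 33*t^2 - 36*t) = t*(t - 1)*(t^3 - 10*t^2 + 33*t - 36) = t*(t - 3)*(t - 1)*(t^2 - 7*t + 12) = t*(t - 4)*(t - 3)*(t - 1)*(t - 3)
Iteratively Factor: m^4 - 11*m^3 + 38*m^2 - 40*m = (m)*(m^3 - 11*m^2 + 38*m - 40) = m*(m - 2)*(m^2 - 9*m + 20) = m*(m - 5)*(m - 2)*(m - 4)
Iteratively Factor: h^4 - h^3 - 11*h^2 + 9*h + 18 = (h - 3)*(h^3 + 2*h^2 - 5*h - 6) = (h - 3)*(h + 3)*(h^2 - h - 2) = (h - 3)*(h + 1)*(h + 3)*(h - 2)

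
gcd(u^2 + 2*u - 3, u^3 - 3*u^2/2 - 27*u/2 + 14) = u - 1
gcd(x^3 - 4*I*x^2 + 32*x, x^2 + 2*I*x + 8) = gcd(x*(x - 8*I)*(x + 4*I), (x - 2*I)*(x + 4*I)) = x + 4*I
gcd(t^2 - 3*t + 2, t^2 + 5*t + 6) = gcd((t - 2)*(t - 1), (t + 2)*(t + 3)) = 1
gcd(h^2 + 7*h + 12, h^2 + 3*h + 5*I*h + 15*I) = h + 3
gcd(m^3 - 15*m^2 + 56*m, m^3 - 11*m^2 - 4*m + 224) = m^2 - 15*m + 56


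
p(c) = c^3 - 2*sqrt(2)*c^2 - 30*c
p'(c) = 3*c^2 - 4*sqrt(2)*c - 30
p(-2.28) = 41.84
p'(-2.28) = -1.51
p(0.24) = -7.35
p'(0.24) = -31.18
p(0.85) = -26.93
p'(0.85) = -32.64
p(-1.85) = 39.49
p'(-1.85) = -9.27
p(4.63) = -100.28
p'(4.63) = 8.12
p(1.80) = -57.33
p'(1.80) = -30.46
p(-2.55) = 41.53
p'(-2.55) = 3.93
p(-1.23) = 30.76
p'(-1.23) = -18.50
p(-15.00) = -3561.40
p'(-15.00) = 729.85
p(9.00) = 229.90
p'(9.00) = 162.09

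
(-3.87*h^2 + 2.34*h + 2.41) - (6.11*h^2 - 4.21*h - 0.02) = -9.98*h^2 + 6.55*h + 2.43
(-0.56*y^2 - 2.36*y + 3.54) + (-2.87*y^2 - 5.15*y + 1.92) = -3.43*y^2 - 7.51*y + 5.46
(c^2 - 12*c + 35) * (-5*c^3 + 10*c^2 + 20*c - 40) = -5*c^5 + 70*c^4 - 275*c^3 + 70*c^2 + 1180*c - 1400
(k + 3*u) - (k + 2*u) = u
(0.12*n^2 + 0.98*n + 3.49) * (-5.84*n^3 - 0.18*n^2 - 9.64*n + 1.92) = -0.7008*n^5 - 5.7448*n^4 - 21.7148*n^3 - 9.845*n^2 - 31.762*n + 6.7008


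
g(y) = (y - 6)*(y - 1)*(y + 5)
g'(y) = (y - 6)*(y - 1) + (y - 6)*(y + 5) + (y - 1)*(y + 5) = 3*y^2 - 4*y - 29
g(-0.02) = 30.58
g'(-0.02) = -28.92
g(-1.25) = 61.17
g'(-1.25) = -19.31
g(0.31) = 20.85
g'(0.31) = -29.95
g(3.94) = -54.14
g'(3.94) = 1.81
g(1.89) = -25.20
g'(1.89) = -25.84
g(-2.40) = 74.26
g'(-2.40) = -2.12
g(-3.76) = 57.61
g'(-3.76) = 28.45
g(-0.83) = 52.12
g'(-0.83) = -23.61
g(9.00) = 336.00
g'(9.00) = 178.00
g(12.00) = 1122.00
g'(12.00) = 355.00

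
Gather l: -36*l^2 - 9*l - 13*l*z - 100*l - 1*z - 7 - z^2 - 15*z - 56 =-36*l^2 + l*(-13*z - 109) - z^2 - 16*z - 63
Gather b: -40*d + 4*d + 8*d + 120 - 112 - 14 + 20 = 14 - 28*d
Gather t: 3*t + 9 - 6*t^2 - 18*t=-6*t^2 - 15*t + 9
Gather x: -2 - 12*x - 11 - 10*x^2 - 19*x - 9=-10*x^2 - 31*x - 22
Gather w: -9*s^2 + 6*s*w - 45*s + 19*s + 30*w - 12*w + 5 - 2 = -9*s^2 - 26*s + w*(6*s + 18) + 3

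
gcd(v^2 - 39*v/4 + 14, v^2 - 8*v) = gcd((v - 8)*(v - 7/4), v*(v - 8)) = v - 8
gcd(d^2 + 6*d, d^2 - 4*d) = d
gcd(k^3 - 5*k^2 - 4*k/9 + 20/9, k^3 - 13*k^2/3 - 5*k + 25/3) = k - 5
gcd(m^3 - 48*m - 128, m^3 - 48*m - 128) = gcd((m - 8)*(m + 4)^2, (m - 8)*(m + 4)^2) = m^3 - 48*m - 128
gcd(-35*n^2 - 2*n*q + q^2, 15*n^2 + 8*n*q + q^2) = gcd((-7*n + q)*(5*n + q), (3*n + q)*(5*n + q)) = 5*n + q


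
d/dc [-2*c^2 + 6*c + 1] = 6 - 4*c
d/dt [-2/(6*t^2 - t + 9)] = 2*(12*t - 1)/(6*t^2 - t + 9)^2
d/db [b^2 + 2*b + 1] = 2*b + 2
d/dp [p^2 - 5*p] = 2*p - 5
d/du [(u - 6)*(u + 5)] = 2*u - 1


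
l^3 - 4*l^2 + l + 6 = (l - 3)*(l - 2)*(l + 1)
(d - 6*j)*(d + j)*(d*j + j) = d^3*j - 5*d^2*j^2 + d^2*j - 6*d*j^3 - 5*d*j^2 - 6*j^3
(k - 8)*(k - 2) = k^2 - 10*k + 16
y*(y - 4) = y^2 - 4*y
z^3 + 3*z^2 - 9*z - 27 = (z - 3)*(z + 3)^2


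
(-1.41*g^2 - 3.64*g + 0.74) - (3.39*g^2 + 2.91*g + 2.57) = -4.8*g^2 - 6.55*g - 1.83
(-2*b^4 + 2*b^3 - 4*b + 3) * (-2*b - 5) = 4*b^5 + 6*b^4 - 10*b^3 + 8*b^2 + 14*b - 15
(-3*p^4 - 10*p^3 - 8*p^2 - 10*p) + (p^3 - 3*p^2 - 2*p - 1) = -3*p^4 - 9*p^3 - 11*p^2 - 12*p - 1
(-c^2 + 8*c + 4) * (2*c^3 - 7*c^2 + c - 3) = -2*c^5 + 23*c^4 - 49*c^3 - 17*c^2 - 20*c - 12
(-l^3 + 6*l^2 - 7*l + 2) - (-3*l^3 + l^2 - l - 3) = 2*l^3 + 5*l^2 - 6*l + 5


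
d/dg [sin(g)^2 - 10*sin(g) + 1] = 2*(sin(g) - 5)*cos(g)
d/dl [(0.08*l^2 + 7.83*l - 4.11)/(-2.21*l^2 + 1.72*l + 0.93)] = (17.4419*l^2 - 18.0174*l + 14.3511)/(4.8841*l^4 - 7.6024*l^3 - 1.1522*l^2 + 3.1992*l + 0.8649)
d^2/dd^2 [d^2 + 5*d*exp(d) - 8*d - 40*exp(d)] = 5*d*exp(d) - 30*exp(d) + 2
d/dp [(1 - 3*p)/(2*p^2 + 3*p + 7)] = 2*(3*p^2 - 2*p - 12)/(4*p^4 + 12*p^3 + 37*p^2 + 42*p + 49)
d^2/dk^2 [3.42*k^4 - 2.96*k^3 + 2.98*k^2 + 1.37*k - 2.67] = 41.04*k^2 - 17.76*k + 5.96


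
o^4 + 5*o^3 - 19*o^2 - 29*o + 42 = (o - 3)*(o - 1)*(o + 2)*(o + 7)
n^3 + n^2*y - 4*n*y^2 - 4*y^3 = (n - 2*y)*(n + y)*(n + 2*y)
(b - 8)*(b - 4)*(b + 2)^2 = b^4 - 8*b^3 - 12*b^2 + 80*b + 128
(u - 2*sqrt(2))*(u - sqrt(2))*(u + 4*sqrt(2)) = u^3 + sqrt(2)*u^2 - 20*u + 16*sqrt(2)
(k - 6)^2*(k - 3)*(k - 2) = k^4 - 17*k^3 + 102*k^2 - 252*k + 216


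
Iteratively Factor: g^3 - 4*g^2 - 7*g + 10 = (g + 2)*(g^2 - 6*g + 5) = (g - 5)*(g + 2)*(g - 1)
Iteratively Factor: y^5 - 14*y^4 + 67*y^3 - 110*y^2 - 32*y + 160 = (y + 1)*(y^4 - 15*y^3 + 82*y^2 - 192*y + 160) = (y - 4)*(y + 1)*(y^3 - 11*y^2 + 38*y - 40) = (y - 5)*(y - 4)*(y + 1)*(y^2 - 6*y + 8) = (y - 5)*(y - 4)^2*(y + 1)*(y - 2)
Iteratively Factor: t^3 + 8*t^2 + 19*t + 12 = (t + 4)*(t^2 + 4*t + 3) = (t + 3)*(t + 4)*(t + 1)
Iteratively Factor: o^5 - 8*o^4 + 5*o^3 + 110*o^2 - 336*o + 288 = (o - 3)*(o^4 - 5*o^3 - 10*o^2 + 80*o - 96) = (o - 3)*(o + 4)*(o^3 - 9*o^2 + 26*o - 24) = (o - 3)*(o - 2)*(o + 4)*(o^2 - 7*o + 12) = (o - 4)*(o - 3)*(o - 2)*(o + 4)*(o - 3)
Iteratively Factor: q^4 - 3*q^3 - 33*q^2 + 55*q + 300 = (q - 5)*(q^3 + 2*q^2 - 23*q - 60) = (q - 5)^2*(q^2 + 7*q + 12) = (q - 5)^2*(q + 4)*(q + 3)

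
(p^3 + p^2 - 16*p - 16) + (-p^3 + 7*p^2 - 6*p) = 8*p^2 - 22*p - 16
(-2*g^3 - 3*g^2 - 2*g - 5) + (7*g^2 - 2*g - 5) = -2*g^3 + 4*g^2 - 4*g - 10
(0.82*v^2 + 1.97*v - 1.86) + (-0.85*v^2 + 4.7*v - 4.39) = -0.03*v^2 + 6.67*v - 6.25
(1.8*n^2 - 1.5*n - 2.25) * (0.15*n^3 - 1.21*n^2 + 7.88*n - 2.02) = 0.27*n^5 - 2.403*n^4 + 15.6615*n^3 - 12.7335*n^2 - 14.7*n + 4.545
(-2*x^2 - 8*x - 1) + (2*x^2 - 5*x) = -13*x - 1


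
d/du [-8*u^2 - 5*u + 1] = -16*u - 5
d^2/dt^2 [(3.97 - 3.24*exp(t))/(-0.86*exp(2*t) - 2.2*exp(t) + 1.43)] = (2.396304*exp(4*t) - 17.874928*exp(3*t) + 1.37359199999999*exp(2*t) - 28.550984*exp(t) - 5.864144)*exp(t)/(0.636056*exp(6*t) + 4.88136*exp(5*t) + 9.314316*exp(4*t) - 5.58536*exp(3*t) - 15.487758*exp(2*t) + 13.49634*exp(t) - 2.924207)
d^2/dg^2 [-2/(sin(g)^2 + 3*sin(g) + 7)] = 2*(4*sin(g)^4 + 9*sin(g)^3 - 25*sin(g)^2 - 39*sin(g) - 4)/(sin(g)^2 + 3*sin(g) + 7)^3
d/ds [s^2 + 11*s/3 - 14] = 2*s + 11/3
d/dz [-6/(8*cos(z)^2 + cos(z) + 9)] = -6*(16*cos(z) + 1)*sin(z)/(8*cos(z)^2 + cos(z) + 9)^2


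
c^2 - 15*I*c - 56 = (c - 8*I)*(c - 7*I)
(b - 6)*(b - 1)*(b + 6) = b^3 - b^2 - 36*b + 36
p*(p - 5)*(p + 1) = p^3 - 4*p^2 - 5*p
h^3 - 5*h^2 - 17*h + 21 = (h - 7)*(h - 1)*(h + 3)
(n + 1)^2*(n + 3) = n^3 + 5*n^2 + 7*n + 3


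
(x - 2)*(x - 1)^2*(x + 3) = x^4 - x^3 - 7*x^2 + 13*x - 6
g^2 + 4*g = g*(g + 4)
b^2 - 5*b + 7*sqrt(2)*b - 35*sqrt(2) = (b - 5)*(b + 7*sqrt(2))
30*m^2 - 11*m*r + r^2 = (-6*m + r)*(-5*m + r)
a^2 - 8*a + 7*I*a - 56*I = (a - 8)*(a + 7*I)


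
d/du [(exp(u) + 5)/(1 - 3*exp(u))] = 16*exp(u)/(3*exp(u) - 1)^2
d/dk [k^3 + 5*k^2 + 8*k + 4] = 3*k^2 + 10*k + 8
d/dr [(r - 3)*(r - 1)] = 2*r - 4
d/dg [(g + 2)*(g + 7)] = 2*g + 9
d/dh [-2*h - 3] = -2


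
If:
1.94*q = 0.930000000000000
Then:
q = 0.48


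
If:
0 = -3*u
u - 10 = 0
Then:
No Solution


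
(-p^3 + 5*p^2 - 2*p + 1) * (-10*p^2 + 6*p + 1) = 10*p^5 - 56*p^4 + 49*p^3 - 17*p^2 + 4*p + 1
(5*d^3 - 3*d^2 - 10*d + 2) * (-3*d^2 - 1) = -15*d^5 + 9*d^4 + 25*d^3 - 3*d^2 + 10*d - 2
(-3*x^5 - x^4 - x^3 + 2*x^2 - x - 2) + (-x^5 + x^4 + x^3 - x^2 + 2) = -4*x^5 + x^2 - x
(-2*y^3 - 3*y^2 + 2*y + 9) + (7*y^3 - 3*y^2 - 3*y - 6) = 5*y^3 - 6*y^2 - y + 3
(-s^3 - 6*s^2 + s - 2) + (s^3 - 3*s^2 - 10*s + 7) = -9*s^2 - 9*s + 5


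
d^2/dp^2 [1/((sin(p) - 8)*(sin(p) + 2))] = (-4*sin(p)^4 + 18*sin(p)^3 - 94*sin(p)^2 + 60*sin(p) + 104)/((sin(p) - 8)^3*(sin(p) + 2)^3)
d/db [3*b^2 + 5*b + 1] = 6*b + 5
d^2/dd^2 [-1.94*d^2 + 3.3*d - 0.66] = -3.88000000000000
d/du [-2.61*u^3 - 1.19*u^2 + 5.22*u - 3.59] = -7.83*u^2 - 2.38*u + 5.22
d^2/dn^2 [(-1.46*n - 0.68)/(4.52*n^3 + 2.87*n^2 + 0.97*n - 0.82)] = (-178.970304*n^5 - 280.350288*n^4 - 152.389012*n^3 - 116.431032*n^2 - 47.096208*n - 6.802816)/(92.345408*n^9 + 175.905744*n^8 + 171.144828*n^7 + 48.880487*n^6 - 27.096225*n^5 - 33.732873*n^4 - 3.666371*n^3 + 3.47475*n^2 + 1.956684*n - 0.551368)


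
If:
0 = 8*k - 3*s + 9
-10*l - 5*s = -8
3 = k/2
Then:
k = 6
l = -87/10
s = 19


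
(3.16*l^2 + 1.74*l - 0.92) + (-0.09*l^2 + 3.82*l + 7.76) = 3.07*l^2 + 5.56*l + 6.84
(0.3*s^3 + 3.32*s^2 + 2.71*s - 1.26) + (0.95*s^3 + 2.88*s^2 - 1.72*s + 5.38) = 1.25*s^3 + 6.2*s^2 + 0.99*s + 4.12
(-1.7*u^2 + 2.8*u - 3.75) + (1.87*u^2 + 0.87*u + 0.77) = 0.17*u^2 + 3.67*u - 2.98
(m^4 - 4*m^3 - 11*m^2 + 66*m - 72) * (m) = m^5 - 4*m^4 - 11*m^3 + 66*m^2 - 72*m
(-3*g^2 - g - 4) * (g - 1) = -3*g^3 + 2*g^2 - 3*g + 4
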